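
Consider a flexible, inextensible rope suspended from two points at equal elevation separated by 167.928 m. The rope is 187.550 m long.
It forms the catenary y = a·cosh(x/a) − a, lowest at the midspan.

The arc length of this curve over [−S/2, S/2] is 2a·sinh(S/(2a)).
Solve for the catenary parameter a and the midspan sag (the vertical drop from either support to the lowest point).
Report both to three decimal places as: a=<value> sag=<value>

seed: a₀ = √(S³/(24(L−S))) = √(167.928³/(24·19.622)) = 100.278405
iter 1: u=0.837309  f(a)=+6.994e-01  f'(a)=-4.195e-01  a ← 100.278405 − (+6.994e-01/-4.195e-01) = 101.945765
iter 2: u=0.823614  f(a)=+1.783e-02  f'(a)=-3.983e-01  a ← 101.945765 − (+1.783e-02/-3.983e-01) = 101.990515
iter 3: u=0.823253  f(a)=+1.225e-05  f'(a)=-3.978e-01  a ← 101.990515 − (+1.225e-05/-3.978e-01) = 101.990546
iter 4: u=0.823253  f(a)=+5.798e-12  f'(a)=-3.978e-01  a ← 101.990546 − (+5.798e-12/-3.978e-01) = 101.990546
converged: |Δa| < 1e-12 after 4 iterations
sag = a·(cosh(S/(2a)) − 1) = 101.990546·(cosh(0.823253) − 1) = 36.558442
T_max/T_min = cosh(S/(2a)) = 1.358449

a=101.991 sag=36.558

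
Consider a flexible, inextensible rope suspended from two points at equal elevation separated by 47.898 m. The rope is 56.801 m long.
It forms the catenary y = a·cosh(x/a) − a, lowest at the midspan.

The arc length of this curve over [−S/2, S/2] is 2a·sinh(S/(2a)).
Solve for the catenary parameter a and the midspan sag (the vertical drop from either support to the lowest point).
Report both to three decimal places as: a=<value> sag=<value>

a=23.285 sag=13.441

seed: a₀ = √(S³/(24(L−S))) = √(47.898³/(24·8.903)) = 22.677870
iter 1: u=1.056052  f(a)=+5.098e-01  f'(a)=-8.763e-01  a ← 22.677870 − (+5.098e-01/-8.763e-01) = 23.259682
iter 2: u=1.029636  f(a)=+2.028e-02  f'(a)=-8.078e-01  a ← 23.259682 − (+2.028e-02/-8.078e-01) = 23.284785
iter 3: u=1.028526  f(a)=+3.503e-05  f'(a)=-8.051e-01  a ← 23.284785 − (+3.503e-05/-8.051e-01) = 23.284829
iter 4: u=1.028524  f(a)=+1.049e-10  f'(a)=-8.050e-01  a ← 23.284829 − (+1.049e-10/-8.050e-01) = 23.284829
iter 5: u=1.028524  f(a)=+0.000e+00  f'(a)=-8.050e-01  a ← 23.284829 − (+0.000e+00/-8.050e-01) = 23.284829
converged: |Δa| < 1e-12 after 5 iterations
sag = a·(cosh(S/(2a)) − 1) = 23.284829·(cosh(1.028524) − 1) = 13.440798
T_max/T_min = cosh(S/(2a)) = 1.577234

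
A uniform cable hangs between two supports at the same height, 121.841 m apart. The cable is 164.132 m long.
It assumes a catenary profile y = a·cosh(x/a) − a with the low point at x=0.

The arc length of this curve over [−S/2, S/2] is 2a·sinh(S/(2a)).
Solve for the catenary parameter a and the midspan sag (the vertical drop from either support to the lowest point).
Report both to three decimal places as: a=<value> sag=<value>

a=44.257 sag=48.982

seed: a₀ = √(S³/(24(L−S))) = √(121.841³/(24·42.291)) = 42.214396
iter 1: u=1.443121  f(a)=+4.629e+00  f'(a)=-2.453e+00  a ← 42.214396 − (+4.629e+00/-2.453e+00) = 44.101166
iter 2: u=1.381381  f(a)=+3.284e-01  f'(a)=-2.116e+00  a ← 44.101166 − (+3.284e-01/-2.116e+00) = 44.256341
iter 3: u=1.376537  f(a)=+1.932e-03  f'(a)=-2.091e+00  a ← 44.256341 − (+1.932e-03/-2.091e+00) = 44.257265
iter 4: u=1.376508  f(a)=+6.777e-08  f'(a)=-2.091e+00  a ← 44.257265 − (+6.777e-08/-2.091e+00) = 44.257265
iter 5: u=1.376508  f(a)=-2.842e-14  f'(a)=-2.091e+00  a ← 44.257265 − (-2.842e-14/-2.091e+00) = 44.257265
converged: |Δa| < 1e-12 after 5 iterations
sag = a·(cosh(S/(2a)) − 1) = 44.257265·(cosh(1.376508) − 1) = 48.981857
T_max/T_min = cosh(S/(2a)) = 2.106753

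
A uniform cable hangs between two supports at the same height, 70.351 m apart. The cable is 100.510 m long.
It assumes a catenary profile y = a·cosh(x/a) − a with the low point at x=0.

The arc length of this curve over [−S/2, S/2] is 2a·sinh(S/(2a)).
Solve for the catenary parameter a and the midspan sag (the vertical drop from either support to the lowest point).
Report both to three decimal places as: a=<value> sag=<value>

seed: a₀ = √(S³/(24(L−S))) = √(70.351³/(24·30.159)) = 21.932661
iter 1: u=1.603795  f(a)=+4.125e+00  f'(a)=-3.526e+00  a ← 21.932661 − (+4.125e+00/-3.526e+00) = 23.102618
iter 2: u=1.522576  f(a)=+3.530e-01  f'(a)=-2.946e+00  a ← 23.102618 − (+3.530e-01/-2.946e+00) = 23.222466
iter 3: u=1.514719  f(a)=+3.121e-03  f'(a)=-2.894e+00  a ← 23.222466 − (+3.121e-03/-2.894e+00) = 23.223545
iter 4: u=1.514648  f(a)=+2.487e-07  f'(a)=-2.893e+00  a ← 23.223545 − (+2.487e-07/-2.893e+00) = 23.223545
iter 5: u=1.514648  f(a)=+2.842e-14  f'(a)=-2.893e+00  a ← 23.223545 − (+2.842e-14/-2.893e+00) = 23.223545
converged: |Δa| < 1e-12 after 5 iterations
sag = a·(cosh(S/(2a)) − 1) = 23.223545·(cosh(1.514648) − 1) = 32.137977
T_max/T_min = cosh(S/(2a)) = 2.383853

a=23.224 sag=32.138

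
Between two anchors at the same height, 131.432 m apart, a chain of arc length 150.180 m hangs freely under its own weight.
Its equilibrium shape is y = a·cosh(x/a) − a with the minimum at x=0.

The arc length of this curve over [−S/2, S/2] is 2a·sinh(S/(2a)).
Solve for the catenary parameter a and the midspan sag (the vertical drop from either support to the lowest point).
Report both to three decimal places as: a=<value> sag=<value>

seed: a₀ = √(S³/(24(L−S))) = √(131.432³/(24·18.748)) = 71.034378
iter 1: u=0.925130  f(a)=+8.188e-01  f'(a)=-5.744e-01  a ← 71.034378 − (+8.188e-01/-5.744e-01) = 72.459828
iter 2: u=0.906930  f(a)=+2.530e-02  f'(a)=-5.394e-01  a ← 72.459828 − (+2.530e-02/-5.394e-01) = 72.506723
iter 3: u=0.906344  f(a)=+2.585e-05  f'(a)=-5.383e-01  a ← 72.506723 − (+2.585e-05/-5.383e-01) = 72.506771
iter 4: u=0.906343  f(a)=+2.700e-11  f'(a)=-5.383e-01  a ← 72.506771 − (+2.700e-11/-5.383e-01) = 72.506771
converged: |Δa| < 1e-12 after 4 iterations
sag = a·(cosh(S/(2a)) − 1) = 72.506771·(cosh(0.906343) − 1) = 31.875890
T_max/T_min = cosh(S/(2a)) = 1.439626

a=72.507 sag=31.876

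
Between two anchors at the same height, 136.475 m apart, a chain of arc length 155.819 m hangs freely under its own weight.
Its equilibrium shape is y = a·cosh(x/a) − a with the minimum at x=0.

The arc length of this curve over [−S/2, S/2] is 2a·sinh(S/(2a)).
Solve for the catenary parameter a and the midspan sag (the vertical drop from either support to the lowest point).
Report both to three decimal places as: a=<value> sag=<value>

seed: a₀ = √(S³/(24(L−S))) = √(136.475³/(24·19.344)) = 73.994747
iter 1: u=0.922194  f(a)=+8.394e-01  f'(a)=-5.687e-01  a ← 73.994747 − (+8.394e-01/-5.687e-01) = 75.470785
iter 2: u=0.904158  f(a)=+2.577e-02  f'(a)=-5.342e-01  a ← 75.470785 − (+2.577e-02/-5.342e-01) = 75.519030
iter 3: u=0.903580  f(a)=+2.601e-05  f'(a)=-5.332e-01  a ← 75.519030 − (+2.601e-05/-5.332e-01) = 75.519078
iter 4: u=0.903580  f(a)=+2.655e-11  f'(a)=-5.332e-01  a ← 75.519078 − (+2.655e-11/-5.332e-01) = 75.519078
converged: |Δa| < 1e-12 after 4 iterations
sag = a·(cosh(S/(2a)) − 1) = 75.519078·(cosh(0.903580) − 1) = 32.984476
T_max/T_min = cosh(S/(2a)) = 1.436770

a=75.519 sag=32.984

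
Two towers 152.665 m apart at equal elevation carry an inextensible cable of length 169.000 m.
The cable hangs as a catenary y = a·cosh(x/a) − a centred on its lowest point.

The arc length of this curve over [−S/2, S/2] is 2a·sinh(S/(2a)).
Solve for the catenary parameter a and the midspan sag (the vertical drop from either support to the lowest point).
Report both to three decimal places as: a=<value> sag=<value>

a=96.760 sag=31.703

seed: a₀ = √(S³/(24(L−S))) = √(152.665³/(24·16.335)) = 95.267339
iter 1: u=0.801245  f(a)=+5.324e-01  f'(a)=-3.655e-01  a ← 95.267339 − (+5.324e-01/-3.655e-01) = 96.724244
iter 2: u=0.789176  f(a)=+1.246e-02  f'(a)=-3.485e-01  a ← 96.724244 − (+1.246e-02/-3.485e-01) = 96.759993
iter 3: u=0.788885  f(a)=+7.186e-06  f'(a)=-3.481e-01  a ← 96.759993 − (+7.186e-06/-3.481e-01) = 96.760013
iter 4: u=0.788885  f(a)=+2.387e-12  f'(a)=-3.481e-01  a ← 96.760013 − (+2.387e-12/-3.481e-01) = 96.760013
converged: |Δa| < 1e-12 after 4 iterations
sag = a·(cosh(S/(2a)) − 1) = 96.760013·(cosh(0.788885) − 1) = 31.703017
T_max/T_min = cosh(S/(2a)) = 1.327646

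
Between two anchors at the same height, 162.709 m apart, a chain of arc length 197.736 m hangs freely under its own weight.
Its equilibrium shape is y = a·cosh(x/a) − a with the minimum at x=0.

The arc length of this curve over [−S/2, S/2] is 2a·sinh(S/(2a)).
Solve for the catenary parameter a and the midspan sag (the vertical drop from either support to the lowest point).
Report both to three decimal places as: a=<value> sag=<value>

a=73.789 sag=49.579

seed: a₀ = √(S³/(24(L−S))) = √(162.709³/(24·35.027)) = 71.583062
iter 1: u=1.136505  f(a)=+2.333e+00  f'(a)=-1.111e+00  a ← 71.583062 − (+2.333e+00/-1.111e+00) = 73.682895
iter 2: u=1.104117  f(a)=+1.066e-01  f'(a)=-1.012e+00  a ← 73.682895 − (+1.066e-01/-1.012e+00) = 73.788263
iter 3: u=1.102540  f(a)=+2.461e-04  f'(a)=-1.007e+00  a ← 73.788263 − (+2.461e-04/-1.007e+00) = 73.788508
iter 4: u=1.102536  f(a)=+1.318e-09  f'(a)=-1.007e+00  a ← 73.788508 − (+1.318e-09/-1.007e+00) = 73.788508
iter 5: u=1.102536  f(a)=+5.684e-14  f'(a)=-1.007e+00  a ← 73.788508 − (+5.684e-14/-1.007e+00) = 73.788508
converged: |Δa| < 1e-12 after 5 iterations
sag = a·(cosh(S/(2a)) − 1) = 73.788508·(cosh(1.102536) − 1) = 49.579338
T_max/T_min = cosh(S/(2a)) = 1.671911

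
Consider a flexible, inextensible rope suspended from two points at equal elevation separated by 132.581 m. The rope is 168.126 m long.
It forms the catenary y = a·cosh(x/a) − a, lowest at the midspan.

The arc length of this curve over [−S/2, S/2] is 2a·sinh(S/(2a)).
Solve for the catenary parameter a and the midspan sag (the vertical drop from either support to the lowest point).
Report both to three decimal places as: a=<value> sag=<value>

seed: a₀ = √(S³/(24(L−S))) = √(132.581³/(24·35.545)) = 52.266938
iter 1: u=1.268307  f(a)=+2.971e+00  f'(a)=-1.592e+00  a ← 52.266938 − (+2.971e+00/-1.592e+00) = 54.133205
iter 2: u=1.224581  f(a)=+1.665e-01  f'(a)=-1.418e+00  a ← 54.133205 − (+1.665e-01/-1.418e+00) = 54.250652
iter 3: u=1.221930  f(a)=+5.921e-04  f'(a)=-1.408e+00  a ← 54.250652 − (+5.921e-04/-1.408e+00) = 54.251073
iter 4: u=1.221921  f(a)=+7.542e-09  f'(a)=-1.408e+00  a ← 54.251073 − (+7.542e-09/-1.408e+00) = 54.251073
iter 5: u=1.221921  f(a)=-2.842e-14  f'(a)=-1.408e+00  a ← 54.251073 − (-2.842e-14/-1.408e+00) = 54.251073
converged: |Δa| < 1e-12 after 5 iterations
sag = a·(cosh(S/(2a)) − 1) = 54.251073·(cosh(1.221921) − 1) = 45.797750
T_max/T_min = cosh(S/(2a)) = 1.844181

a=54.251 sag=45.798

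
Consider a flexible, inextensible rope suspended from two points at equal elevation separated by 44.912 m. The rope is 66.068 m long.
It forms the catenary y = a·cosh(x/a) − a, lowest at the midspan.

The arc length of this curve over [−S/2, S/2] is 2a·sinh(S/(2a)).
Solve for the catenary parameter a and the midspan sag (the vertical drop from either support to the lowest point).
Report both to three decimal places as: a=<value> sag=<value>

seed: a₀ = √(S³/(24(L−S))) = √(44.912³/(24·21.156)) = 13.357377
iter 1: u=1.681168  f(a)=+3.199e+00  f'(a)=-4.158e+00  a ← 13.357377 − (+3.199e+00/-4.158e+00) = 14.126689
iter 2: u=1.589615  f(a)=+2.972e-01  f'(a)=-3.419e+00  a ← 14.126689 − (+2.972e-01/-3.419e+00) = 14.213623
iter 3: u=1.579893  f(a)=+3.145e-03  f'(a)=-3.347e+00  a ← 14.213623 − (+3.145e-03/-3.347e+00) = 14.214563
iter 4: u=1.579788  f(a)=+3.604e-07  f'(a)=-3.346e+00  a ← 14.214563 − (+3.604e-07/-3.346e+00) = 14.214563
iter 5: u=1.579788  f(a)=+2.842e-14  f'(a)=-3.346e+00  a ← 14.214563 − (+2.842e-14/-3.346e+00) = 14.214563
converged: |Δa| < 1e-12 after 5 iterations
sag = a·(cosh(S/(2a)) − 1) = 14.214563·(cosh(1.579788) − 1) = 21.747903
T_max/T_min = cosh(S/(2a)) = 2.529973

a=14.215 sag=21.748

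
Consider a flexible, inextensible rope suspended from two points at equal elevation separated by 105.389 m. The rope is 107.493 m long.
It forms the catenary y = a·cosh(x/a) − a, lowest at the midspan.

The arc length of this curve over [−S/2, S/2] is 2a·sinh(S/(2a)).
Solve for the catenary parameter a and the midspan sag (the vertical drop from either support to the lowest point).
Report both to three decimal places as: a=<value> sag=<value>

a=152.706 sag=9.182

seed: a₀ = √(S³/(24(L−S))) = √(105.389³/(24·2.104)) = 152.252502
iter 1: u=0.346099  f(a)=+1.264e-02  f'(a)=-2.797e-02  a ← 152.252502 − (+1.264e-02/-2.797e-02) = 152.704307
iter 2: u=0.345075  f(a)=+5.647e-05  f'(a)=-2.772e-02  a ← 152.704307 − (+5.647e-05/-2.772e-02) = 152.706344
iter 3: u=0.345071  f(a)=+1.139e-09  f'(a)=-2.772e-02  a ← 152.706344 − (+1.139e-09/-2.772e-02) = 152.706345
iter 4: u=0.345071  f(a)=+0.000e+00  f'(a)=-2.772e-02  a ← 152.706345 − (+0.000e+00/-2.772e-02) = 152.706345
converged: |Δa| < 1e-12 after 4 iterations
sag = a·(cosh(S/(2a)) − 1) = 152.706345·(cosh(0.345071) − 1) = 9.182240
T_max/T_min = cosh(S/(2a)) = 1.060130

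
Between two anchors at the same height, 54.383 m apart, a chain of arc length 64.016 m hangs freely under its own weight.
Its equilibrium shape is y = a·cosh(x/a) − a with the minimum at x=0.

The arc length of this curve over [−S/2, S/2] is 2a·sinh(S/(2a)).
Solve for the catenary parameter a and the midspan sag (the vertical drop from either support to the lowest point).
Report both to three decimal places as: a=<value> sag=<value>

seed: a₀ = √(S³/(24(L−S))) = √(54.383³/(24·9.633)) = 26.375964
iter 1: u=1.030920  f(a)=+5.250e-01  f'(a)=-8.111e-01  a ← 26.375964 − (+5.250e-01/-8.111e-01) = 27.023306
iter 2: u=1.006224  f(a)=+1.995e-02  f'(a)=-7.505e-01  a ← 27.023306 − (+1.995e-02/-7.505e-01) = 27.049889
iter 3: u=1.005235  f(a)=+3.133e-05  f'(a)=-7.481e-01  a ← 27.049889 − (+3.133e-05/-7.481e-01) = 27.049931
iter 4: u=1.005234  f(a)=+7.751e-11  f'(a)=-7.481e-01  a ← 27.049931 − (+7.751e-11/-7.481e-01) = 27.049931
iter 5: u=1.005234  f(a)=+0.000e+00  f'(a)=-7.481e-01  a ← 27.049931 − (+0.000e+00/-7.481e-01) = 27.049931
converged: |Δa| < 1e-12 after 5 iterations
sag = a·(cosh(S/(2a)) − 1) = 27.049931·(cosh(1.005234) − 1) = 14.857238
T_max/T_min = cosh(S/(2a)) = 1.549252

a=27.050 sag=14.857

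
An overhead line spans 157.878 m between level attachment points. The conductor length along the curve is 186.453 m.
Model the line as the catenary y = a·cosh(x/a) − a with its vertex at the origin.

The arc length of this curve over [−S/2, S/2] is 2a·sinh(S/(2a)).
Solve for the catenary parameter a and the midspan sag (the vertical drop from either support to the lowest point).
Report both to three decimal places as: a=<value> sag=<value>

seed: a₀ = √(S³/(24(L−S))) = √(157.878³/(24·28.575)) = 75.750183
iter 1: u=1.042096  f(a)=+1.592e+00  f'(a)=-8.396e-01  a ← 75.750183 − (+1.592e+00/-8.396e-01) = 77.646622
iter 2: u=1.016644  f(a)=+6.176e-02  f'(a)=-7.756e-01  a ← 77.646622 − (+6.176e-02/-7.756e-01) = 77.726243
iter 3: u=1.015603  f(a)=+1.012e-04  f'(a)=-7.731e-01  a ← 77.726243 − (+1.012e-04/-7.731e-01) = 77.726374
iter 4: u=1.015601  f(a)=+2.727e-10  f'(a)=-7.731e-01  a ← 77.726374 − (+2.727e-10/-7.731e-01) = 77.726374
iter 5: u=1.015601  f(a)=-5.684e-14  f'(a)=-7.731e-01  a ← 77.726374 − (-5.684e-14/-7.731e-01) = 77.726374
converged: |Δa| < 1e-12 after 5 iterations
sag = a·(cosh(S/(2a)) − 1) = 77.726374·(cosh(1.015601) − 1) = 43.651423
T_max/T_min = cosh(S/(2a)) = 1.561604

a=77.726 sag=43.651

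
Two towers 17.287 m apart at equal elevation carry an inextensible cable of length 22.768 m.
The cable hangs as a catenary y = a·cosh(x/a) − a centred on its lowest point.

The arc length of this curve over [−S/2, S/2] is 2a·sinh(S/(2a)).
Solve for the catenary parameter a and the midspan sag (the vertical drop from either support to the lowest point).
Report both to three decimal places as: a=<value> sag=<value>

a=6.545 sag=6.586

seed: a₀ = √(S³/(24(L−S))) = √(17.287³/(24·5.481)) = 6.266772
iter 1: u=1.379259  f(a)=+5.456e-01  f'(a)=-2.105e+00  a ← 6.266772 − (+5.456e-01/-2.105e+00) = 6.525909
iter 2: u=1.324490  f(a)=+3.567e-02  f'(a)=-1.838e+00  a ← 6.525909 − (+3.567e-02/-1.838e+00) = 6.545310
iter 3: u=1.320564  f(a)=+1.760e-04  f'(a)=-1.820e+00  a ← 6.545310 − (+1.760e-04/-1.820e+00) = 6.545407
iter 4: u=1.320544  f(a)=+4.332e-09  f'(a)=-1.820e+00  a ← 6.545407 − (+4.332e-09/-1.820e+00) = 6.545407
iter 5: u=1.320544  f(a)=+3.553e-15  f'(a)=-1.820e+00  a ← 6.545407 − (+3.553e-15/-1.820e+00) = 6.545407
converged: |Δa| < 1e-12 after 5 iterations
sag = a·(cosh(S/(2a)) − 1) = 6.545407·(cosh(1.320544) − 1) = 6.586151
T_max/T_min = cosh(S/(2a)) = 2.006225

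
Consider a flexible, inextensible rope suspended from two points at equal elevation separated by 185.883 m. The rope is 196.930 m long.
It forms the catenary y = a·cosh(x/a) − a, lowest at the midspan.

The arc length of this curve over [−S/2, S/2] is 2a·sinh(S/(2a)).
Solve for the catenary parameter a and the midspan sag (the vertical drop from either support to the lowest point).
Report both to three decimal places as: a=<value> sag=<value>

seed: a₀ = √(S³/(24(L−S))) = √(185.883³/(24·11.047)) = 155.643759
iter 1: u=0.597142  f(a)=+1.986e-01  f'(a)=-1.471e-01  a ← 155.643759 − (+1.986e-01/-1.471e-01) = 156.994305
iter 2: u=0.592006  f(a)=+2.615e-03  f'(a)=-1.432e-01  a ← 156.994305 − (+2.615e-03/-1.432e-01) = 157.012564
iter 3: u=0.591937  f(a)=+4.667e-07  f'(a)=-1.432e-01  a ← 157.012564 − (+4.667e-07/-1.432e-01) = 157.012567
iter 4: u=0.591937  f(a)=+2.842e-14  f'(a)=-1.432e-01  a ← 157.012567 − (+2.842e-14/-1.432e-01) = 157.012567
converged: |Δa| < 1e-12 after 4 iterations
sag = a·(cosh(S/(2a)) − 1) = 157.012567·(cosh(0.591937) − 1) = 28.320383
T_max/T_min = cosh(S/(2a)) = 1.180370

a=157.013 sag=28.320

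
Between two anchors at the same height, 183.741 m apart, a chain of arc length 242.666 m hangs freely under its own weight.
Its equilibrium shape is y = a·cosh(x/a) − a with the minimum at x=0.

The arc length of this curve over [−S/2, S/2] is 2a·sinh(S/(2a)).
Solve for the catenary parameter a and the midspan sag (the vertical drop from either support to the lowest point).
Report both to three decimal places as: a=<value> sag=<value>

seed: a₀ = √(S³/(24(L−S))) = √(183.741³/(24·58.925)) = 66.229839
iter 1: u=1.387147  f(a)=+5.936e+00  f'(a)=-2.146e+00  a ← 66.229839 − (+5.936e+00/-2.146e+00) = 68.995625
iter 2: u=1.331541  f(a)=+3.921e-01  f'(a)=-1.871e+00  a ← 68.995625 − (+3.921e-01/-1.871e+00) = 69.205160
iter 3: u=1.327509  f(a)=+1.978e-03  f'(a)=-1.852e+00  a ← 69.205160 − (+1.978e-03/-1.852e+00) = 69.206228
iter 4: u=1.327489  f(a)=+5.092e-08  f'(a)=-1.852e+00  a ← 69.206228 − (+5.092e-08/-1.852e+00) = 69.206228
iter 5: u=1.327489  f(a)=+8.527e-14  f'(a)=-1.852e+00  a ← 69.206228 − (+8.527e-14/-1.852e+00) = 69.206228
converged: |Δa| < 1e-12 after 5 iterations
sag = a·(cosh(S/(2a)) − 1) = 69.206228·(cosh(1.327489) − 1) = 70.476265
T_max/T_min = cosh(S/(2a)) = 2.018351

a=69.206 sag=70.476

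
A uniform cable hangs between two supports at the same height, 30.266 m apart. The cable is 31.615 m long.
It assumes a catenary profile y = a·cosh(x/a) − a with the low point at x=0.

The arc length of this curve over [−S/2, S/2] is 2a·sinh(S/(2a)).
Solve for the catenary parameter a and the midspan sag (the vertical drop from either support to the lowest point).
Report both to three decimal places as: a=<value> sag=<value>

seed: a₀ = √(S³/(24(L−S))) = √(30.266³/(24·1.349)) = 29.263141
iter 1: u=0.517135  f(a)=+1.815e-02  f'(a)=-9.469e-02  a ← 29.263141 − (+1.815e-02/-9.469e-02) = 29.454861
iter 2: u=0.513769  f(a)=+1.799e-04  f'(a)=-9.282e-02  a ← 29.454861 − (+1.799e-04/-9.282e-02) = 29.456799
iter 3: u=0.513735  f(a)=+1.808e-08  f'(a)=-9.280e-02  a ← 29.456799 − (+1.808e-08/-9.280e-02) = 29.456800
iter 4: u=0.513735  f(a)=+0.000e+00  f'(a)=-9.280e-02  a ← 29.456800 − (+0.000e+00/-9.280e-02) = 29.456800
converged: |Δa| < 1e-12 after 4 iterations
sag = a·(cosh(S/(2a)) − 1) = 29.456800·(cosh(0.513735) − 1) = 3.973428
T_max/T_min = cosh(S/(2a)) = 1.134890

a=29.457 sag=3.973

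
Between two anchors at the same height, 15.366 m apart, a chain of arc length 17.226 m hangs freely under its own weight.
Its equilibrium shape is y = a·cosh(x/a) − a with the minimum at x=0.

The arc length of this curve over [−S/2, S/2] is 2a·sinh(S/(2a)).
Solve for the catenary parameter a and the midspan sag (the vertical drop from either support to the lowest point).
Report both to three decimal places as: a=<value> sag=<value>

seed: a₀ = √(S³/(24(L−S))) = √(15.366³/(24·1.860)) = 9.015279
iter 1: u=0.852220  f(a)=+6.872e-02  f'(a)=-4.434e-01  a ← 9.015279 − (+6.872e-02/-4.434e-01) = 9.170275
iter 2: u=0.837816  f(a)=+1.812e-03  f'(a)=-4.203e-01  a ← 9.170275 − (+1.812e-03/-4.203e-01) = 9.174587
iter 3: u=0.837422  f(a)=+1.336e-06  f'(a)=-4.197e-01  a ← 9.174587 − (+1.336e-06/-4.197e-01) = 9.174591
iter 4: u=0.837422  f(a)=+7.248e-13  f'(a)=-4.197e-01  a ← 9.174591 − (+7.248e-13/-4.197e-01) = 9.174591
converged: |Δa| < 1e-12 after 4 iterations
sag = a·(cosh(S/(2a)) − 1) = 9.174591·(cosh(0.837422) − 1) = 3.409402
T_max/T_min = cosh(S/(2a)) = 1.371614

a=9.175 sag=3.409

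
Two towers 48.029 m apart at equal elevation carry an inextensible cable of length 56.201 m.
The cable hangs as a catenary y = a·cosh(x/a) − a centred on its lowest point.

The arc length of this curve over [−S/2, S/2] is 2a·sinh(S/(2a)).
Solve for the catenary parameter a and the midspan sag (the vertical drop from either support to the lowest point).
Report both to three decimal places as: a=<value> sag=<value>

seed: a₀ = √(S³/(24(L−S))) = √(48.029³/(24·8.172)) = 23.767610
iter 1: u=1.010388  f(a)=+4.274e-01  f'(a)=-7.605e-01  a ← 23.767610 − (+4.274e-01/-7.605e-01) = 24.329654
iter 2: u=0.987046  f(a)=+1.563e-02  f'(a)=-7.058e-01  a ← 24.329654 − (+1.563e-02/-7.058e-01) = 24.351802
iter 3: u=0.986149  f(a)=+2.266e-05  f'(a)=-7.037e-01  a ← 24.351802 − (+2.266e-05/-7.037e-01) = 24.351834
iter 4: u=0.986147  f(a)=+4.779e-11  f'(a)=-7.037e-01  a ← 24.351834 − (+4.779e-11/-7.037e-01) = 24.351834
iter 5: u=0.986147  f(a)=+7.105e-15  f'(a)=-7.037e-01  a ← 24.351834 − (+7.105e-15/-7.037e-01) = 24.351834
converged: |Δa| < 1e-12 after 5 iterations
sag = a·(cosh(S/(2a)) − 1) = 24.351834·(cosh(0.986147) − 1) = 12.832167
T_max/T_min = cosh(S/(2a)) = 1.526949

a=24.352 sag=12.832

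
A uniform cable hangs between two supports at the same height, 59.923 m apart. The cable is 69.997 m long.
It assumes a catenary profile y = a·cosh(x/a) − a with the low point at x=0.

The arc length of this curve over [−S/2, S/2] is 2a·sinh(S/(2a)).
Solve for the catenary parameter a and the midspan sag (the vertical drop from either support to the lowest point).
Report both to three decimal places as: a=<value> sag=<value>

a=30.557 sag=15.904

seed: a₀ = √(S³/(24(L−S))) = √(59.923³/(24·10.074)) = 29.832093
iter 1: u=1.004338  f(a)=+5.205e-01  f'(a)=-7.460e-01  a ← 29.832093 − (+5.205e-01/-7.460e-01) = 30.529748
iter 2: u=0.981387  f(a)=+1.882e-02  f'(a)=-6.929e-01  a ← 30.529748 − (+1.882e-02/-6.929e-01) = 30.556902
iter 3: u=0.980515  f(a)=+2.664e-05  f'(a)=-6.910e-01  a ← 30.556902 − (+2.664e-05/-6.910e-01) = 30.556941
iter 4: u=0.980514  f(a)=+5.357e-11  f'(a)=-6.910e-01  a ← 30.556941 − (+5.357e-11/-6.910e-01) = 30.556941
iter 5: u=0.980514  f(a)=-2.842e-14  f'(a)=-6.910e-01  a ← 30.556941 − (-2.842e-14/-6.910e-01) = 30.556941
converged: |Δa| < 1e-12 after 5 iterations
sag = a·(cosh(S/(2a)) − 1) = 30.556941·(cosh(0.980514) − 1) = 15.904028
T_max/T_min = cosh(S/(2a)) = 1.520472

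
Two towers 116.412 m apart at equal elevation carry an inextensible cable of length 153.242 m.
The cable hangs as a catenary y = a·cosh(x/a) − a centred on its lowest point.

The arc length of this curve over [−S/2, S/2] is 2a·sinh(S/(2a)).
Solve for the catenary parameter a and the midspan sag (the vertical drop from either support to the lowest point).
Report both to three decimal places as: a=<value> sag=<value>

a=44.121 sag=44.295

seed: a₀ = √(S³/(24(L−S))) = √(116.412³/(24·36.830)) = 42.246443
iter 1: u=1.377773  f(a)=+3.658e+00  f'(a)=-2.098e+00  a ← 42.246443 − (+3.658e+00/-2.098e+00) = 43.990113
iter 2: u=1.323161  f(a)=+2.387e-01  f'(a)=-1.832e+00  a ← 43.990113 − (+2.387e-01/-1.832e+00) = 44.120368
iter 3: u=1.319255  f(a)=+1.173e-03  f'(a)=-1.814e+00  a ← 44.120368 − (+1.173e-03/-1.814e+00) = 44.121015
iter 4: u=1.319235  f(a)=+2.862e-08  f'(a)=-1.814e+00  a ← 44.121015 − (+2.862e-08/-1.814e+00) = 44.121015
iter 5: u=1.319235  f(a)=+0.000e+00  f'(a)=-1.814e+00  a ← 44.121015 − (+0.000e+00/-1.814e+00) = 44.121015
converged: |Δa| < 1e-12 after 5 iterations
sag = a·(cosh(S/(2a)) − 1) = 44.121015·(cosh(1.319235) − 1) = 44.295282
T_max/T_min = cosh(S/(2a)) = 2.003950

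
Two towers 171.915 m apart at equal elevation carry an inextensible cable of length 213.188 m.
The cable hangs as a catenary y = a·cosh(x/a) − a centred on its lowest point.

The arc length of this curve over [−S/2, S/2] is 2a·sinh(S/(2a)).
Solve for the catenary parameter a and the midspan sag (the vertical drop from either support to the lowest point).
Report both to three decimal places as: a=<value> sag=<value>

seed: a₀ = √(S³/(24(L−S))) = √(171.915³/(24·41.273)) = 71.619621
iter 1: u=1.200195  f(a)=+3.077e+00  f'(a)=-1.327e+00  a ← 71.619621 − (+3.077e+00/-1.327e+00) = 73.937490
iter 2: u=1.162570  f(a)=+1.557e-01  f'(a)=-1.196e+00  a ← 73.937490 − (+1.557e-01/-1.196e+00) = 74.067638
iter 3: u=1.160527  f(a)=+4.456e-04  f'(a)=-1.189e+00  a ← 74.067638 − (+4.456e-04/-1.189e+00) = 74.068012
iter 4: u=1.160521  f(a)=+3.673e-09  f'(a)=-1.189e+00  a ← 74.068012 − (+3.673e-09/-1.189e+00) = 74.068012
iter 5: u=1.160521  f(a)=+8.527e-14  f'(a)=-1.189e+00  a ← 74.068012 − (+8.527e-14/-1.189e+00) = 74.068012
converged: |Δa| < 1e-12 after 5 iterations
sag = a·(cosh(S/(2a)) − 1) = 74.068012·(cosh(1.160521) − 1) = 55.733187
T_max/T_min = cosh(S/(2a)) = 1.752460

a=74.068 sag=55.733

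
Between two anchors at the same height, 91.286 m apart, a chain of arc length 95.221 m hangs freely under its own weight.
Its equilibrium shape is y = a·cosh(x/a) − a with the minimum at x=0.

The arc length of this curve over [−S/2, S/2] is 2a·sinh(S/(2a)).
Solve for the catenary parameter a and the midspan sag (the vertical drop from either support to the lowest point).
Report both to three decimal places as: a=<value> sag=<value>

seed: a₀ = √(S³/(24(L−S))) = √(91.286³/(24·3.935)) = 89.748723
iter 1: u=0.508564  f(a)=+5.120e-02  f'(a)=-8.998e-02  a ← 89.748723 − (+5.120e-02/-8.998e-02) = 90.317765
iter 2: u=0.505360  f(a)=+4.910e-04  f'(a)=-8.826e-02  a ← 90.317765 − (+4.910e-04/-8.826e-02) = 90.323329
iter 3: u=0.505329  f(a)=+4.614e-08  f'(a)=-8.824e-02  a ← 90.323329 − (+4.614e-08/-8.824e-02) = 90.323329
iter 4: u=0.505329  f(a)=-1.421e-14  f'(a)=-8.824e-02  a ← 90.323329 − (-1.421e-14/-8.824e-02) = 90.323329
converged: |Δa| < 1e-12 after 4 iterations
sag = a·(cosh(S/(2a)) − 1) = 90.323329·(cosh(0.505329) − 1) = 11.779871
T_max/T_min = cosh(S/(2a)) = 1.130419

a=90.323 sag=11.780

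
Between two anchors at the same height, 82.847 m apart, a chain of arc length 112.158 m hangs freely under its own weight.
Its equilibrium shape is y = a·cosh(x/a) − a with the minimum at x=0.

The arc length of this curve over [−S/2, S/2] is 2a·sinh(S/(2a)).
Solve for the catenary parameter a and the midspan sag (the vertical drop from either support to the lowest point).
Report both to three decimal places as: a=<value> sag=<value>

a=29.832 sag=33.688

seed: a₀ = √(S³/(24(L−S))) = √(82.847³/(24·29.311)) = 28.431138
iter 1: u=1.456977  f(a)=+3.273e+00  f'(a)=-2.534e+00  a ← 28.431138 − (+3.273e+00/-2.534e+00) = 29.722719
iter 2: u=1.393665  f(a)=+2.362e-01  f'(a)=-2.180e+00  a ← 29.722719 − (+2.362e-01/-2.180e+00) = 29.831073
iter 3: u=1.388602  f(a)=+1.443e-03  f'(a)=-2.154e+00  a ← 29.831073 − (+1.443e-03/-2.154e+00) = 29.831742
iter 4: u=1.388571  f(a)=+5.451e-08  f'(a)=-2.154e+00  a ← 29.831742 − (+5.451e-08/-2.154e+00) = 29.831742
iter 5: u=1.388571  f(a)=-1.421e-14  f'(a)=-2.154e+00  a ← 29.831742 − (-1.421e-14/-2.154e+00) = 29.831742
converged: |Δa| < 1e-12 after 5 iterations
sag = a·(cosh(S/(2a)) − 1) = 29.831742·(cosh(1.388571) − 1) = 33.688232
T_max/T_min = cosh(S/(2a)) = 2.129275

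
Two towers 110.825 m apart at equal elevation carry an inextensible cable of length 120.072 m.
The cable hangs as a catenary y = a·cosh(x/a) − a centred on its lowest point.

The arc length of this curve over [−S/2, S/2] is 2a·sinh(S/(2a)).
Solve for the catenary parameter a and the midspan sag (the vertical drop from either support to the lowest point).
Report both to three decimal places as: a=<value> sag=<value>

a=79.278 sag=20.167

seed: a₀ = √(S³/(24(L−S))) = √(110.825³/(24·9.247)) = 78.316011
iter 1: u=0.707550  f(a)=+2.342e-01  f'(a)=-2.482e-01  a ← 78.316011 − (+2.342e-01/-2.482e-01) = 79.259850
iter 2: u=0.699124  f(a)=+4.302e-03  f'(a)=-2.391e-01  a ← 79.259850 − (+4.302e-03/-2.391e-01) = 79.277839
iter 3: u=0.698966  f(a)=+1.511e-06  f'(a)=-2.390e-01  a ← 79.277839 − (+1.511e-06/-2.390e-01) = 79.277846
iter 4: u=0.698966  f(a)=+1.563e-13  f'(a)=-2.390e-01  a ← 79.277846 − (+1.563e-13/-2.390e-01) = 79.277846
converged: |Δa| < 1e-12 after 4 iterations
sag = a·(cosh(S/(2a)) − 1) = 79.277846·(cosh(0.698966) − 1) = 20.167104
T_max/T_min = cosh(S/(2a)) = 1.254385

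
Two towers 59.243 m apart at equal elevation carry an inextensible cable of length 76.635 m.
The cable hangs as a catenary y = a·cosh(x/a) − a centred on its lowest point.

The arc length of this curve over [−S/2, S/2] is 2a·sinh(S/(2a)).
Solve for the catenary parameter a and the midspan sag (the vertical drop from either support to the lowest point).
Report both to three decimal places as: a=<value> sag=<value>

seed: a₀ = √(S³/(24(L−S))) = √(59.243³/(24·17.392)) = 22.319023
iter 1: u=1.327186  f(a)=+1.598e+00  f'(a)=-1.851e+00  a ← 22.319023 − (+1.598e+00/-1.851e+00) = 23.182177
iter 2: u=1.277770  f(a)=+9.735e-02  f'(a)=-1.632e+00  a ← 23.182177 − (+9.735e-02/-1.632e+00) = 23.241845
iter 3: u=1.274490  f(a)=+4.134e-04  f'(a)=-1.618e+00  a ← 23.241845 − (+4.134e-04/-1.618e+00) = 23.242101
iter 4: u=1.274476  f(a)=+7.524e-09  f'(a)=-1.618e+00  a ← 23.242101 − (+7.524e-09/-1.618e+00) = 23.242101
iter 5: u=1.274476  f(a)=+1.421e-14  f'(a)=-1.618e+00  a ← 23.242101 − (+1.421e-14/-1.618e+00) = 23.242101
converged: |Δa| < 1e-12 after 5 iterations
sag = a·(cosh(S/(2a)) − 1) = 23.242101·(cosh(1.274476) − 1) = 21.573366
T_max/T_min = cosh(S/(2a)) = 1.928202

a=23.242 sag=21.573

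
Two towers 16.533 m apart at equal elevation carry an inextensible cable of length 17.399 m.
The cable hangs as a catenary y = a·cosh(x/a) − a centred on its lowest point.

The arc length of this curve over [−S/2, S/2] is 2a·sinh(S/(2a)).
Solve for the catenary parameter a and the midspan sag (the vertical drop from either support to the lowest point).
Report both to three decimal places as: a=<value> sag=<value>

seed: a₀ = √(S³/(24(L−S))) = √(16.533³/(24·0.866)) = 14.745616
iter 1: u=0.560607  f(a)=+1.371e-02  f'(a)=-1.212e-01  a ← 14.745616 − (+1.371e-02/-1.212e-01) = 14.858748
iter 2: u=0.556339  f(a)=+1.594e-04  f'(a)=-1.184e-01  a ← 14.858748 − (+1.594e-04/-1.184e-01) = 14.860094
iter 3: u=0.556289  f(a)=+2.210e-08  f'(a)=-1.184e-01  a ← 14.860094 − (+2.210e-08/-1.184e-01) = 14.860095
iter 4: u=0.556289  f(a)=+0.000e+00  f'(a)=-1.184e-01  a ← 14.860095 − (+0.000e+00/-1.184e-01) = 14.860095
converged: |Δa| < 1e-12 after 4 iterations
sag = a·(cosh(S/(2a)) − 1) = 14.860095·(cosh(0.556289) − 1) = 2.359189
T_max/T_min = cosh(S/(2a)) = 1.158760

a=14.860 sag=2.359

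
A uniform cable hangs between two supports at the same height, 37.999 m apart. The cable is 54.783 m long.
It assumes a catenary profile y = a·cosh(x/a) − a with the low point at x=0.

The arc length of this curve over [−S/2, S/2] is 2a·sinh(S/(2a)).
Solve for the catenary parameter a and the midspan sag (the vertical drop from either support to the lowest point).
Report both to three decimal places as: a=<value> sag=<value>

seed: a₀ = √(S³/(24(L−S))) = √(37.999³/(24·16.784)) = 11.670915
iter 1: u=1.627936  f(a)=+2.370e+00  f'(a)=-3.714e+00  a ← 11.670915 − (+2.370e+00/-3.714e+00) = 12.308904
iter 2: u=1.543557  f(a)=+2.082e-01  f'(a)=-3.088e+00  a ← 12.308904 − (+2.082e-01/-3.088e+00) = 12.376324
iter 3: u=1.535149  f(a)=+1.949e-03  f'(a)=-3.030e+00  a ← 12.376324 − (+1.949e-03/-3.030e+00) = 12.376967
iter 4: u=1.535069  f(a)=+1.743e-07  f'(a)=-3.030e+00  a ← 12.376967 − (+1.743e-07/-3.030e+00) = 12.376967
iter 5: u=1.535069  f(a)=-7.105e-15  f'(a)=-3.030e+00  a ← 12.376967 − (-7.105e-15/-3.030e+00) = 12.376967
converged: |Δa| < 1e-12 after 5 iterations
sag = a·(cosh(S/(2a)) − 1) = 12.376967·(cosh(1.535069) − 1) = 17.681037
T_max/T_min = cosh(S/(2a)) = 2.428544

a=12.377 sag=17.681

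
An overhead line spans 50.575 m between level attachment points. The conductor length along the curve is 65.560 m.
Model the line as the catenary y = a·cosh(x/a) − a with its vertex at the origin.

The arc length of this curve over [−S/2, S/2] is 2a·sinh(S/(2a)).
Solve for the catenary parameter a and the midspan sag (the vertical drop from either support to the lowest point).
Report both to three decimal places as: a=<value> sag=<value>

a=19.757 sag=18.517

seed: a₀ = √(S³/(24(L−S))) = √(50.575³/(24·14.985)) = 18.965742
iter 1: u=1.333325  f(a)=+1.390e+00  f'(a)=-1.880e+00  a ← 18.965742 − (+1.390e+00/-1.880e+00) = 19.705152
iter 2: u=1.283294  f(a)=+8.541e-02  f'(a)=-1.655e+00  a ← 19.705152 − (+8.541e-02/-1.655e+00) = 19.756757
iter 3: u=1.279942  f(a)=+3.693e-04  f'(a)=-1.641e+00  a ← 19.756757 − (+3.693e-04/-1.641e+00) = 19.756982
iter 4: u=1.279927  f(a)=+6.969e-09  f'(a)=-1.641e+00  a ← 19.756982 − (+6.969e-09/-1.641e+00) = 19.756982
iter 5: u=1.279927  f(a)=+1.421e-14  f'(a)=-1.641e+00  a ← 19.756982 − (+1.421e-14/-1.641e+00) = 19.756982
converged: |Δa| < 1e-12 after 5 iterations
sag = a·(cosh(S/(2a)) − 1) = 19.756982·(cosh(1.279927) − 1) = 18.516595
T_max/T_min = cosh(S/(2a)) = 1.937218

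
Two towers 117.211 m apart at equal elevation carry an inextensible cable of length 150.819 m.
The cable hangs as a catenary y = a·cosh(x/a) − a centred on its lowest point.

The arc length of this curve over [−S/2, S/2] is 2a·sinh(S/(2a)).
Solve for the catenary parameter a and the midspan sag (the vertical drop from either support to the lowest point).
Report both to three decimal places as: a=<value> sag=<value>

a=46.489 sag=42.099

seed: a₀ = √(S³/(24(L−S))) = √(117.211³/(24·33.608)) = 44.681280
iter 1: u=1.311634  f(a)=+3.012e+00  f'(a)=-1.780e+00  a ← 44.681280 − (+3.012e+00/-1.780e+00) = 46.373953
iter 2: u=1.263759  f(a)=+1.796e-01  f'(a)=-1.573e+00  a ← 46.373953 − (+1.796e-01/-1.573e+00) = 46.488143
iter 3: u=1.260655  f(a)=+7.284e-04  f'(a)=-1.560e+00  a ← 46.488143 − (+7.284e-04/-1.560e+00) = 46.488610
iter 4: u=1.260642  f(a)=+1.209e-08  f'(a)=-1.560e+00  a ← 46.488610 − (+1.209e-08/-1.560e+00) = 46.488610
iter 5: u=1.260642  f(a)=-2.842e-14  f'(a)=-1.560e+00  a ← 46.488610 − (-2.842e-14/-1.560e+00) = 46.488610
converged: |Δa| < 1e-12 after 5 iterations
sag = a·(cosh(S/(2a)) − 1) = 46.488610·(cosh(1.260642) − 1) = 42.099107
T_max/T_min = cosh(S/(2a)) = 1.905579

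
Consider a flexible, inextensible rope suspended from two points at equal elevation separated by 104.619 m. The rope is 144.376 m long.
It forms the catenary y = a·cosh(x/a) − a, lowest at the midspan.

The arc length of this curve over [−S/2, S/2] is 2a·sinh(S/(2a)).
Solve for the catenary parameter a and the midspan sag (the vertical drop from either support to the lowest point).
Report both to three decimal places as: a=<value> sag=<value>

seed: a₀ = √(S³/(24(L−S))) = √(104.619³/(24·39.757)) = 34.642037
iter 1: u=1.510001  f(a)=+4.787e+00  f'(a)=-2.863e+00  a ← 34.642037 − (+4.787e+00/-2.863e+00) = 36.313820
iter 2: u=1.440485  f(a)=+3.683e-01  f'(a)=-2.438e+00  a ← 36.313820 − (+3.683e-01/-2.438e+00) = 36.464889
iter 3: u=1.434517  f(a)=+2.582e-03  f'(a)=-2.404e+00  a ← 36.464889 − (+2.582e-03/-2.404e+00) = 36.465963
iter 4: u=1.434475  f(a)=+1.289e-07  f'(a)=-2.404e+00  a ← 36.465963 − (+1.289e-07/-2.404e+00) = 36.465963
iter 5: u=1.434475  f(a)=+0.000e+00  f'(a)=-2.404e+00  a ← 36.465963 − (+0.000e+00/-2.404e+00) = 36.465963
converged: |Δa| < 1e-12 after 5 iterations
sag = a·(cosh(S/(2a)) − 1) = 36.465963·(cosh(1.434475) − 1) = 44.409706
T_max/T_min = cosh(S/(2a)) = 2.217840

a=36.466 sag=44.410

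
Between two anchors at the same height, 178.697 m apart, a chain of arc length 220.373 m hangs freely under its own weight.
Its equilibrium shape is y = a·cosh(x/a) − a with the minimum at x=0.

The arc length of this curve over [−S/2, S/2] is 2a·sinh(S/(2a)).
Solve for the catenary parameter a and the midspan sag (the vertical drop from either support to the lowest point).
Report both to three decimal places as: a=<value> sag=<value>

a=78.043 sag=56.982

seed: a₀ = √(S³/(24(L−S))) = √(178.697³/(24·41.676)) = 75.531352
iter 1: u=1.182933  f(a)=+3.015e+00  f'(a)=-1.266e+00  a ← 75.531352 − (+3.015e+00/-1.266e+00) = 77.913075
iter 2: u=1.146772  f(a)=+1.485e-01  f'(a)=-1.144e+00  a ← 77.913075 − (+1.485e-01/-1.144e+00) = 78.042870
iter 3: u=1.144864  f(a)=+4.014e-04  f'(a)=-1.138e+00  a ← 78.042870 − (+4.014e-04/-1.138e+00) = 78.043223
iter 4: u=1.144859  f(a)=+2.951e-09  f'(a)=-1.138e+00  a ← 78.043223 − (+2.951e-09/-1.138e+00) = 78.043223
iter 5: u=1.144859  f(a)=+2.842e-14  f'(a)=-1.138e+00  a ← 78.043223 − (+2.842e-14/-1.138e+00) = 78.043223
converged: |Δa| < 1e-12 after 5 iterations
sag = a·(cosh(S/(2a)) − 1) = 78.043223·(cosh(1.144859) − 1) = 56.981995
T_max/T_min = cosh(S/(2a)) = 1.730134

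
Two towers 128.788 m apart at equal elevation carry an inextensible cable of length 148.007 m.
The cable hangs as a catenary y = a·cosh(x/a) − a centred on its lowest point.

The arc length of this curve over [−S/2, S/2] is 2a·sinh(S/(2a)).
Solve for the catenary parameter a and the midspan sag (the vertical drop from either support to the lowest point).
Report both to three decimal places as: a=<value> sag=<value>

seed: a₀ = √(S³/(24(L−S))) = √(128.788³/(24·19.219)) = 68.052187
iter 1: u=0.946244  f(a)=+8.790e-01  f'(a)=-6.170e-01  a ← 68.052187 − (+8.790e-01/-6.170e-01) = 69.476686
iter 2: u=0.926843  f(a)=+2.836e-02  f'(a)=-5.778e-01  a ← 69.476686 − (+2.836e-02/-5.778e-01) = 69.525763
iter 3: u=0.926189  f(a)=+3.169e-05  f'(a)=-5.765e-01  a ← 69.525763 − (+3.169e-05/-5.765e-01) = 69.525818
iter 4: u=0.926188  f(a)=+3.968e-11  f'(a)=-5.765e-01  a ← 69.525818 − (+3.968e-11/-5.765e-01) = 69.525818
converged: |Δa| < 1e-12 after 4 iterations
sag = a·(cosh(S/(2a)) − 1) = 69.525818·(cosh(0.926188) − 1) = 32.014112
T_max/T_min = cosh(S/(2a)) = 1.460464

a=69.526 sag=32.014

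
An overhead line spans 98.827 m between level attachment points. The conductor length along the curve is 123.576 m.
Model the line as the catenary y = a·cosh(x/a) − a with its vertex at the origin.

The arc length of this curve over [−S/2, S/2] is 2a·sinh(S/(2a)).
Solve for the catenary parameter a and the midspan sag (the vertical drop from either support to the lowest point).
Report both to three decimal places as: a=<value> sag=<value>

seed: a₀ = √(S³/(24(L−S))) = √(98.827³/(24·24.749)) = 40.311501
iter 1: u=1.225792  f(a)=+1.927e+00  f'(a)=-1.423e+00  a ← 40.311501 − (+1.927e+00/-1.423e+00) = 41.666288
iter 2: u=1.185935  f(a)=+1.014e-01  f'(a)=-1.276e+00  a ← 41.666288 − (+1.014e-01/-1.276e+00) = 41.745746
iter 3: u=1.183677  f(a)=+3.154e-04  f'(a)=-1.268e+00  a ← 41.745746 − (+3.154e-04/-1.268e+00) = 41.745995
iter 4: u=1.183670  f(a)=+3.071e-09  f'(a)=-1.268e+00  a ← 41.745995 − (+3.071e-09/-1.268e+00) = 41.745995
iter 5: u=1.183670  f(a)=+0.000e+00  f'(a)=-1.268e+00  a ← 41.745995 − (+0.000e+00/-1.268e+00) = 41.745995
converged: |Δa| < 1e-12 after 5 iterations
sag = a·(cosh(S/(2a)) − 1) = 41.745995·(cosh(1.183670) − 1) = 32.822665
T_max/T_min = cosh(S/(2a)) = 1.786247

a=41.746 sag=32.823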